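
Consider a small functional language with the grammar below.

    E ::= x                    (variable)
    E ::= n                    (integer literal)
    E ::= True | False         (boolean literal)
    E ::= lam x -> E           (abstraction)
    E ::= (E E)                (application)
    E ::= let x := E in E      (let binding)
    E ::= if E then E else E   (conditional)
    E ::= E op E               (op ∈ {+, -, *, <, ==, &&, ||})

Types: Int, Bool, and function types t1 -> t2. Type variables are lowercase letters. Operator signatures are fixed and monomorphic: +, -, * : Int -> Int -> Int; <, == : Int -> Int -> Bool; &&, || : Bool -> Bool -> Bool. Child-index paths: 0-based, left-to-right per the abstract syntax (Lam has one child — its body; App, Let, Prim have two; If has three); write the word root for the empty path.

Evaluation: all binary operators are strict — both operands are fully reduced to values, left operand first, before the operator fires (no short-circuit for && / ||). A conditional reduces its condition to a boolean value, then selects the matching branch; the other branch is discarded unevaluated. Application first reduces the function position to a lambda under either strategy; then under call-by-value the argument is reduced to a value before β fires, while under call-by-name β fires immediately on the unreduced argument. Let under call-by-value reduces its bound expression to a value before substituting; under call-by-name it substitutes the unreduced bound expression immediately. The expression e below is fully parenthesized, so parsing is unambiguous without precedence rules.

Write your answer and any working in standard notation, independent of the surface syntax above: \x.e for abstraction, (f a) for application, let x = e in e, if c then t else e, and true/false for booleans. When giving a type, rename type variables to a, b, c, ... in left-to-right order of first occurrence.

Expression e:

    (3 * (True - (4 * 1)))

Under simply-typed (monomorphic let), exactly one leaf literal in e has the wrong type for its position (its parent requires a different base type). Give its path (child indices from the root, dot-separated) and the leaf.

Trace:
  unify Int ~ Int
  unify Bool ~ Int
  FAIL: mismatch Bool ~ Int

Answer: 1.0 : true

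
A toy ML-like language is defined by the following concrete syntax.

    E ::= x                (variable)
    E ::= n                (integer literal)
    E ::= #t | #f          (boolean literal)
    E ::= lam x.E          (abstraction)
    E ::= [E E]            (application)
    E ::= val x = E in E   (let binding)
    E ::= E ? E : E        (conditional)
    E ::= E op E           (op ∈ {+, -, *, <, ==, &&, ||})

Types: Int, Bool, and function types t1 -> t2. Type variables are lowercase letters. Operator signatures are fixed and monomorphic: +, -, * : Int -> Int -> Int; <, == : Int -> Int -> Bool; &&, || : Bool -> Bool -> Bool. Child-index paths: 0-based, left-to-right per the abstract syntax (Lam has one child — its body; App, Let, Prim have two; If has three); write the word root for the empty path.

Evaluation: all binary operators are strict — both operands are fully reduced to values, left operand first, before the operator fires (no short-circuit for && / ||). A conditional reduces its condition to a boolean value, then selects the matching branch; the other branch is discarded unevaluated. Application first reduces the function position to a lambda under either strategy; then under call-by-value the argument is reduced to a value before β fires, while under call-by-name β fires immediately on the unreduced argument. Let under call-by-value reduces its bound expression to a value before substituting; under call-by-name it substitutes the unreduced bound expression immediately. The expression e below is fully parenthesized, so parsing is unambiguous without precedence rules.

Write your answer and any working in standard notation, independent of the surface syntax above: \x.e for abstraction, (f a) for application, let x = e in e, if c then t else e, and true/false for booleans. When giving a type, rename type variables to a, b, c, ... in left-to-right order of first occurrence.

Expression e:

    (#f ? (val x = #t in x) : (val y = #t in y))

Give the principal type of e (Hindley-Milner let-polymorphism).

Derivation:
  unify Bool ~ Bool
let x : Bool
x : Bool
let y : Bool
y : Bool
  unify Bool ~ Bool

Answer: Bool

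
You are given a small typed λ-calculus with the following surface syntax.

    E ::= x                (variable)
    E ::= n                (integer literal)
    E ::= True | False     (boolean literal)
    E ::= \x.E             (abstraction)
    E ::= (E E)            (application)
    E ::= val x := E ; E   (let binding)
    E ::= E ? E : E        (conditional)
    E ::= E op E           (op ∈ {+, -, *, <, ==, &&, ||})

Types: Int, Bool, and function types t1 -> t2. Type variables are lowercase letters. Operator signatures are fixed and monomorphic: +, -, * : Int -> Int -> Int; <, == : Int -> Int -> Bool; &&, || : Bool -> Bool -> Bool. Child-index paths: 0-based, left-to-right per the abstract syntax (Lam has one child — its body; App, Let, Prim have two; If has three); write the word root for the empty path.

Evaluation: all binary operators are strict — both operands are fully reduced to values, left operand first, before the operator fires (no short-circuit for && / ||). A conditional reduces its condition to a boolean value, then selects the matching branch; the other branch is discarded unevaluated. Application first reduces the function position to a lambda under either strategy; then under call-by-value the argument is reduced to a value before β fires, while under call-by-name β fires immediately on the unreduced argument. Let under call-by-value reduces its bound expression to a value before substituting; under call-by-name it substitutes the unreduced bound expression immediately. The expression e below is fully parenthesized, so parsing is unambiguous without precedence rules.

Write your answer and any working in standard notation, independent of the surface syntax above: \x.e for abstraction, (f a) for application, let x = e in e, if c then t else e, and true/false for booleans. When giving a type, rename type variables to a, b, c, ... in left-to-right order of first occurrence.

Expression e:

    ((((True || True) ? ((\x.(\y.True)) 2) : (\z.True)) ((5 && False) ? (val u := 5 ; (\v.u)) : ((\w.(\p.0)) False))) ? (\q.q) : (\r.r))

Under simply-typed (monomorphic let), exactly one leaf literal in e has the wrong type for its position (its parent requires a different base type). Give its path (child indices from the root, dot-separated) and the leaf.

Trace:
  unify Bool ~ Bool
  unify Bool ~ Bool
  unify Bool ~ Bool
\y._ : b -> Bool
\x._ : a -> b -> Bool
  unify a -> b -> Bool ~ Int -> c
  unify a ~ Int
  unify b -> Bool ~ c
_ _ : b -> Bool
\z._ : d -> Bool
  unify b -> Bool ~ d -> Bool
  unify b ~ d
  unify Bool ~ Bool
  unify Int ~ Bool
  FAIL: mismatch Int ~ Bool

Answer: 0.1.0.0 : 5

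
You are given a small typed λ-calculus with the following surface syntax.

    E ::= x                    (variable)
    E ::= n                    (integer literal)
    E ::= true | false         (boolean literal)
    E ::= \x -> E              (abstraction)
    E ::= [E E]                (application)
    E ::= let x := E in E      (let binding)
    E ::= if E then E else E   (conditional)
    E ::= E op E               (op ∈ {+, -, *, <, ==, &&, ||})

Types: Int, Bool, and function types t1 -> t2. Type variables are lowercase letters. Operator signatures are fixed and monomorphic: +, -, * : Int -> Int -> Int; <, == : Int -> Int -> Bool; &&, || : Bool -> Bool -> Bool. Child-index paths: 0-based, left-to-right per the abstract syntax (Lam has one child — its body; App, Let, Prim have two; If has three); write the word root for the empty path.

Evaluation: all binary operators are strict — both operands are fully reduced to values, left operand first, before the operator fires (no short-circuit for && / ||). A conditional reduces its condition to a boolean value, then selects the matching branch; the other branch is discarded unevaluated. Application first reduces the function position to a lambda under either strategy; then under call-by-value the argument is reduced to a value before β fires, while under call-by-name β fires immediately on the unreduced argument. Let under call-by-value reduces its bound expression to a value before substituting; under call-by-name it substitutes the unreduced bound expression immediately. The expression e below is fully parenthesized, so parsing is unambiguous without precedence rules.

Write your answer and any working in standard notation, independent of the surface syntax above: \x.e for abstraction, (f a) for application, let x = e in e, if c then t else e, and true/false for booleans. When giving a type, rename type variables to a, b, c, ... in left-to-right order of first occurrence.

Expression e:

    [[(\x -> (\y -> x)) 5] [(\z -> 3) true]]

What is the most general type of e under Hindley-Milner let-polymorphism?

Working:
x : a
\y._ : b -> a
\x._ : a -> b -> a
  unify a -> b -> a ~ Int -> c
  unify a ~ Int
  unify b -> Int ~ c
_ _ : b -> Int
\z._ : d -> Int
  unify d -> Int ~ Bool -> e
  unify d ~ Bool
  unify Int ~ e
_ _ : Int
  unify b -> Int ~ Int -> f
  unify b ~ Int
  unify Int ~ f
_ _ : Int

Answer: Int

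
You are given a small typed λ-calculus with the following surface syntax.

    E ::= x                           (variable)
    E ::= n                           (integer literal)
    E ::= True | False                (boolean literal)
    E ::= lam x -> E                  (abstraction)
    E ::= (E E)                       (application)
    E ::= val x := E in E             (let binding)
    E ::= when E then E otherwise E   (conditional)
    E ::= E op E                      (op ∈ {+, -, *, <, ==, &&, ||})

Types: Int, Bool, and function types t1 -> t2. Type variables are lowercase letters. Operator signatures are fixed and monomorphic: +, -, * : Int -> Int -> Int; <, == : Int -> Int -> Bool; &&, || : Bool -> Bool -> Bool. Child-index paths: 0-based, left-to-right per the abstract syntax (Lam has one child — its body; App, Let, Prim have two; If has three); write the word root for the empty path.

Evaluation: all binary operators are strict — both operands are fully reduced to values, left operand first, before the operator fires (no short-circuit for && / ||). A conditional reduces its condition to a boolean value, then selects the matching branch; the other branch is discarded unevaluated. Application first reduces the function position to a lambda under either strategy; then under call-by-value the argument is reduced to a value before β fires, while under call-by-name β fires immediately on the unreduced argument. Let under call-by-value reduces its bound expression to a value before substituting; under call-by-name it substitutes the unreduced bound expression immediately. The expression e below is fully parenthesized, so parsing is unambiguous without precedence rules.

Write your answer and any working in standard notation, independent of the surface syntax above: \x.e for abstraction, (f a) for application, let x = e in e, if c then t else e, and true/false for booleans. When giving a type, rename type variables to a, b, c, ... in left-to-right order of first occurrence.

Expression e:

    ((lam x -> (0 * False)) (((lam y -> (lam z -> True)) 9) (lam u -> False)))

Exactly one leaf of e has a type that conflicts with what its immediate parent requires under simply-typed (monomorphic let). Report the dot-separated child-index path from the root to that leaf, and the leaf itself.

Answer: 0.0.1 : false

Derivation:
  unify Int ~ Int
  unify Bool ~ Int
  FAIL: mismatch Bool ~ Int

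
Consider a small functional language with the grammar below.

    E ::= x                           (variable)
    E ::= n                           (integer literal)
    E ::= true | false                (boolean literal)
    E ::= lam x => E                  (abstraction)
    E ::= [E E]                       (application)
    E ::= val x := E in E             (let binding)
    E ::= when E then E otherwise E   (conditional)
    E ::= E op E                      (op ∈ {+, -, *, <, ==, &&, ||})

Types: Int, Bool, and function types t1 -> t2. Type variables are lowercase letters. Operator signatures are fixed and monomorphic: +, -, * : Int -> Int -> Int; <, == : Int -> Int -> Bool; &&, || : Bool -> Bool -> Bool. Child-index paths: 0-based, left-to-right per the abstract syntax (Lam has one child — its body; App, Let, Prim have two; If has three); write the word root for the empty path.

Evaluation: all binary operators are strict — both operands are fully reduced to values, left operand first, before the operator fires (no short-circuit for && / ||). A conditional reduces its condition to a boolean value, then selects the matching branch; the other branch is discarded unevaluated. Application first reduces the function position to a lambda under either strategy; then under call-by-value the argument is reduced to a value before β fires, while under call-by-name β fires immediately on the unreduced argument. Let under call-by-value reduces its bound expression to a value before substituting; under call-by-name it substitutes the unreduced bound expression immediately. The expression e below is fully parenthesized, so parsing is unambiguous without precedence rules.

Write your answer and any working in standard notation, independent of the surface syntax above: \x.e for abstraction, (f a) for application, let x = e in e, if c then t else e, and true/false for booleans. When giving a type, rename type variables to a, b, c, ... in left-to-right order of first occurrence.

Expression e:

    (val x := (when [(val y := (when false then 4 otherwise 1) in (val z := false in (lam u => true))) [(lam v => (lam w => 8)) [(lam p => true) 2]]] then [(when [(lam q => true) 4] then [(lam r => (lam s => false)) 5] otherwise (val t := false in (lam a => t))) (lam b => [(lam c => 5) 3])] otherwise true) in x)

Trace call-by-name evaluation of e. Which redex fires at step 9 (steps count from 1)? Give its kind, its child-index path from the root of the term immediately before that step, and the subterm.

Answer: beta at root : ((\s.false) (\b.((\c.5) 3)))

Trace:
step 0: (let x = (if ((let y = (if false then 4 else 1) in (let z = false in (\u.true))) ((\v.(\w.8)) ((\p.true) 2))) then ((if ((\q.true) 4) then ((\r.(\s.false)) 5) else (let t = false in (\a.t))) (\b.((\c.5) 3))) else true) in x)
step 1: [let@root] (if ((let y = (if false then 4 else 1) in (let z = false in (\u.true))) ((\v.(\w.8)) ((\p.true) 2))) then ((if ((\q.true) 4) then ((\r.(\s.false)) 5) else (let t = false in (\a.t))) (\b.((\c.5) 3))) else true)
step 2: [let@0.0] (if ((let z = false in (\u.true)) ((\v.(\w.8)) ((\p.true) 2))) then ((if ((\q.true) 4) then ((\r.(\s.false)) 5) else (let t = false in (\a.t))) (\b.((\c.5) 3))) else true)
step 3: [let@0.0] (if ((\u.true) ((\v.(\w.8)) ((\p.true) 2))) then ((if ((\q.true) 4) then ((\r.(\s.false)) 5) else (let t = false in (\a.t))) (\b.((\c.5) 3))) else true)
step 4: [beta@0] (if true then ((if ((\q.true) 4) then ((\r.(\s.false)) 5) else (let t = false in (\a.t))) (\b.((\c.5) 3))) else true)
step 5: [if@root] ((if ((\q.true) 4) then ((\r.(\s.false)) 5) else (let t = false in (\a.t))) (\b.((\c.5) 3)))
step 6: [beta@0.0] ((if true then ((\r.(\s.false)) 5) else (let t = false in (\a.t))) (\b.((\c.5) 3)))
step 7: [if@0] (((\r.(\s.false)) 5) (\b.((\c.5) 3)))
step 8: [beta@0] ((\s.false) (\b.((\c.5) 3)))
step 9: [beta@root] false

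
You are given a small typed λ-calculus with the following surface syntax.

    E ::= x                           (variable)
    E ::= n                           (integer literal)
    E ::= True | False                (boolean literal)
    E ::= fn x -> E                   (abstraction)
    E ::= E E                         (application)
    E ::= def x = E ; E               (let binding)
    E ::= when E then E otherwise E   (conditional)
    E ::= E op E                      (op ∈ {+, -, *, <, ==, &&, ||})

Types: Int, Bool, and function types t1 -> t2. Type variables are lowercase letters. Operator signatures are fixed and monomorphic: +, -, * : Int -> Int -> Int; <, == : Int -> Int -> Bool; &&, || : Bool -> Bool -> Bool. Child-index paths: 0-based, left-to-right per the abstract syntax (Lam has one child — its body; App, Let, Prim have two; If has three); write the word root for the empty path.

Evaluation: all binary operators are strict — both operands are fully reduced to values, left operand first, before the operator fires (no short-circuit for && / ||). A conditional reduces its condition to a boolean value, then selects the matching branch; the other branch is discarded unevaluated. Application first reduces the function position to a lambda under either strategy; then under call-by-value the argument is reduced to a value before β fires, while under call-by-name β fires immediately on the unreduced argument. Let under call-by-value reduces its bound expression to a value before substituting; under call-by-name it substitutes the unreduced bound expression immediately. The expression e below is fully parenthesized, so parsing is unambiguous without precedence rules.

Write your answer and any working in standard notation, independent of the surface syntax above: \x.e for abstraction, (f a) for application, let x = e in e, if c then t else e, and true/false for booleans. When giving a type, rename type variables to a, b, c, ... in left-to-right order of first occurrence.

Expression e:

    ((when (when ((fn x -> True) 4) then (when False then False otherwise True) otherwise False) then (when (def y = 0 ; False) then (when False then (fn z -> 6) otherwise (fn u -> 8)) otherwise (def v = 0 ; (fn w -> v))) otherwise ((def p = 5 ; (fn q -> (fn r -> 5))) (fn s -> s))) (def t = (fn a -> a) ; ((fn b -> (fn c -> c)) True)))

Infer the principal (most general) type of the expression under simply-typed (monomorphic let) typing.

Working:
\x._ : a -> Bool
  unify a -> Bool ~ Int -> b
  unify a ~ Int
  unify Bool ~ b
_ _ : Bool
  unify Bool ~ Bool
  unify Bool ~ Bool
  unify Bool ~ Bool
  unify Bool ~ Bool
  unify Bool ~ Bool
let y : Int
  unify Bool ~ Bool
  unify Bool ~ Bool
\z._ : c -> Int
\u._ : d -> Int
  unify c -> Int ~ d -> Int
  unify c ~ d
  unify Int ~ Int
let v : Int
v : Int
\w._ : e -> Int
  unify d -> Int ~ e -> Int
  unify d ~ e
  unify Int ~ Int
let p : Int
\r._ : g -> Int
\q._ : f -> g -> Int
s : h
\s._ : h -> h
  unify f -> g -> Int ~ (h -> h) -> i
  unify f ~ h -> h
  unify g -> Int ~ i
_ _ : g -> Int
  unify e -> Int ~ g -> Int
  unify e ~ g
  unify Int ~ Int
a : j
\a._ : j -> j
let t : j -> j
c : l
\c._ : l -> l
\b._ : k -> l -> l
  unify k -> l -> l ~ Bool -> m
  unify k ~ Bool
  unify l -> l ~ m
_ _ : l -> l
  unify g -> Int ~ (l -> l) -> n
  unify g ~ l -> l
  unify Int ~ n
_ _ : Int

Answer: Int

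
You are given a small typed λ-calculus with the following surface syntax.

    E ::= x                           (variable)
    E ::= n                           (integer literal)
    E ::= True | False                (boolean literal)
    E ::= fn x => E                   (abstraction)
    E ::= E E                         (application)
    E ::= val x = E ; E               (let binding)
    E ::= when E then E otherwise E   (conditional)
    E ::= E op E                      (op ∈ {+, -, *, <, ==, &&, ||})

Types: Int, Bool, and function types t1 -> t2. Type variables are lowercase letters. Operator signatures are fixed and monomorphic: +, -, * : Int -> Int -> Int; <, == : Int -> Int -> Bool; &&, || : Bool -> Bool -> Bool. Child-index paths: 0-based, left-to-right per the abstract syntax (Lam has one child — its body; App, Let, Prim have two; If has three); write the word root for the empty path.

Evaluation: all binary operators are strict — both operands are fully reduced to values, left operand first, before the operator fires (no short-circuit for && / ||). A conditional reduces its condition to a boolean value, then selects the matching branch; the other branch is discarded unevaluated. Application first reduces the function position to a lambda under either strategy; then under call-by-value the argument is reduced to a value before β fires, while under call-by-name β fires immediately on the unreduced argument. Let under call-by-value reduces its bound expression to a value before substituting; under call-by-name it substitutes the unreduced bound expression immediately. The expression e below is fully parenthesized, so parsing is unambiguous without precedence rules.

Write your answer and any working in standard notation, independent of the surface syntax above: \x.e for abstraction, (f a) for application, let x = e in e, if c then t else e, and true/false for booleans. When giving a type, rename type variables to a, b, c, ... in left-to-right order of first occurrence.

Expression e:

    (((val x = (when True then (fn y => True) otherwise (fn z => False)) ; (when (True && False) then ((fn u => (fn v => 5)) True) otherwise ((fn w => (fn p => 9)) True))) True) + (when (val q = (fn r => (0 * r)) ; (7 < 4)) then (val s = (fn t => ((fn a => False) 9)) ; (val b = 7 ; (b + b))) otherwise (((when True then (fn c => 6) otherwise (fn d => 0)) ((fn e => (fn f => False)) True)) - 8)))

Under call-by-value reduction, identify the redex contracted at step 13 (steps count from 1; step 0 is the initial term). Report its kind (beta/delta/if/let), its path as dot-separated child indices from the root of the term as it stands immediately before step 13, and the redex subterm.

Trace:
step 0: (((let x = (if true then (\y.true) else (\z.false)) in (if (true && false) then ((\u.(\v.5)) true) else ((\w.(\p.9)) true))) true) + (if (let q = (\r.(0 * r)) in (7 < 4)) then (let s = (\t.((\a.false) 9)) in (let b = 7 in (b + b))) else (((if true then (\c.6) else (\d.0)) ((\e.(\f.false)) true)) - 8)))
step 1: [if@0.0.0] (((let x = (\y.true) in (if (true && false) then ((\u.(\v.5)) true) else ((\w.(\p.9)) true))) true) + (if (let q = (\r.(0 * r)) in (7 < 4)) then (let s = (\t.((\a.false) 9)) in (let b = 7 in (b + b))) else (((if true then (\c.6) else (\d.0)) ((\e.(\f.false)) true)) - 8)))
step 2: [let@0.0] (((if (true && false) then ((\u.(\v.5)) true) else ((\w.(\p.9)) true)) true) + (if (let q = (\r.(0 * r)) in (7 < 4)) then (let s = (\t.((\a.false) 9)) in (let b = 7 in (b + b))) else (((if true then (\c.6) else (\d.0)) ((\e.(\f.false)) true)) - 8)))
step 3: [delta@0.0.0] (((if false then ((\u.(\v.5)) true) else ((\w.(\p.9)) true)) true) + (if (let q = (\r.(0 * r)) in (7 < 4)) then (let s = (\t.((\a.false) 9)) in (let b = 7 in (b + b))) else (((if true then (\c.6) else (\d.0)) ((\e.(\f.false)) true)) - 8)))
step 4: [if@0.0] ((((\w.(\p.9)) true) true) + (if (let q = (\r.(0 * r)) in (7 < 4)) then (let s = (\t.((\a.false) 9)) in (let b = 7 in (b + b))) else (((if true then (\c.6) else (\d.0)) ((\e.(\f.false)) true)) - 8)))
step 5: [beta@0.0] (((\p.9) true) + (if (let q = (\r.(0 * r)) in (7 < 4)) then (let s = (\t.((\a.false) 9)) in (let b = 7 in (b + b))) else (((if true then (\c.6) else (\d.0)) ((\e.(\f.false)) true)) - 8)))
step 6: [beta@0] (9 + (if (let q = (\r.(0 * r)) in (7 < 4)) then (let s = (\t.((\a.false) 9)) in (let b = 7 in (b + b))) else (((if true then (\c.6) else (\d.0)) ((\e.(\f.false)) true)) - 8)))
step 7: [let@1.0] (9 + (if (7 < 4) then (let s = (\t.((\a.false) 9)) in (let b = 7 in (b + b))) else (((if true then (\c.6) else (\d.0)) ((\e.(\f.false)) true)) - 8)))
step 8: [delta@1.0] (9 + (if false then (let s = (\t.((\a.false) 9)) in (let b = 7 in (b + b))) else (((if true then (\c.6) else (\d.0)) ((\e.(\f.false)) true)) - 8)))
step 9: [if@1] (9 + (((if true then (\c.6) else (\d.0)) ((\e.(\f.false)) true)) - 8))
step 10: [if@1.0.0] (9 + (((\c.6) ((\e.(\f.false)) true)) - 8))
step 11: [beta@1.0.1] (9 + (((\c.6) (\f.false)) - 8))
step 12: [beta@1.0] (9 + (6 - 8))
step 13: [delta@1] (9 + -2)

Answer: delta at 1 : (6 - 8)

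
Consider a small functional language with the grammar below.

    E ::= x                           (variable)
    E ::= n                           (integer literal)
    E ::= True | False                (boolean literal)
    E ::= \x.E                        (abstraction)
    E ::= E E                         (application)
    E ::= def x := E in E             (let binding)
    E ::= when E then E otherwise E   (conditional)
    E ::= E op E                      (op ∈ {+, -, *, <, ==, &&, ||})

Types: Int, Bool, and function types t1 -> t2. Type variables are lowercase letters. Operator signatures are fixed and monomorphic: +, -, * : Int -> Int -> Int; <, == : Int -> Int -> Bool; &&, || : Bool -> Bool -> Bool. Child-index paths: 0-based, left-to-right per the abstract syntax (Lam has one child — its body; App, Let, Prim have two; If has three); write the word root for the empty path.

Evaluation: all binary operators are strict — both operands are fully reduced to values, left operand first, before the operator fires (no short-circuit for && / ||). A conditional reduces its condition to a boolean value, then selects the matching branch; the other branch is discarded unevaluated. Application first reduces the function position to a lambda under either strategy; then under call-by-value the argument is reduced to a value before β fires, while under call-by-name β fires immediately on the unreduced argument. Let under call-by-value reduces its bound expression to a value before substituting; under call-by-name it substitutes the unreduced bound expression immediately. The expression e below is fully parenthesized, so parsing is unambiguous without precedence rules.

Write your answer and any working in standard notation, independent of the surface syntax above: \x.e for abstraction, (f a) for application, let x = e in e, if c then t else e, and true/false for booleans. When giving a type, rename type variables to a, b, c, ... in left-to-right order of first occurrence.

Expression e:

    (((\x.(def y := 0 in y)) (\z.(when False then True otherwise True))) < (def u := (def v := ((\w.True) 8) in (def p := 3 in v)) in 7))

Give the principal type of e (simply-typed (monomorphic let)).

Derivation:
let y : Int
y : Int
\x._ : a -> Int
  unify Bool ~ Bool
  unify Bool ~ Bool
\z._ : b -> Bool
  unify a -> Int ~ (b -> Bool) -> c
  unify a ~ b -> Bool
  unify Int ~ c
_ _ : Int
  unify Int ~ Int
\w._ : d -> Bool
  unify d -> Bool ~ Int -> e
  unify d ~ Int
  unify Bool ~ e
_ _ : Bool
let v : Bool
let p : Int
v : Bool
let u : Bool
  unify Int ~ Int

Answer: Bool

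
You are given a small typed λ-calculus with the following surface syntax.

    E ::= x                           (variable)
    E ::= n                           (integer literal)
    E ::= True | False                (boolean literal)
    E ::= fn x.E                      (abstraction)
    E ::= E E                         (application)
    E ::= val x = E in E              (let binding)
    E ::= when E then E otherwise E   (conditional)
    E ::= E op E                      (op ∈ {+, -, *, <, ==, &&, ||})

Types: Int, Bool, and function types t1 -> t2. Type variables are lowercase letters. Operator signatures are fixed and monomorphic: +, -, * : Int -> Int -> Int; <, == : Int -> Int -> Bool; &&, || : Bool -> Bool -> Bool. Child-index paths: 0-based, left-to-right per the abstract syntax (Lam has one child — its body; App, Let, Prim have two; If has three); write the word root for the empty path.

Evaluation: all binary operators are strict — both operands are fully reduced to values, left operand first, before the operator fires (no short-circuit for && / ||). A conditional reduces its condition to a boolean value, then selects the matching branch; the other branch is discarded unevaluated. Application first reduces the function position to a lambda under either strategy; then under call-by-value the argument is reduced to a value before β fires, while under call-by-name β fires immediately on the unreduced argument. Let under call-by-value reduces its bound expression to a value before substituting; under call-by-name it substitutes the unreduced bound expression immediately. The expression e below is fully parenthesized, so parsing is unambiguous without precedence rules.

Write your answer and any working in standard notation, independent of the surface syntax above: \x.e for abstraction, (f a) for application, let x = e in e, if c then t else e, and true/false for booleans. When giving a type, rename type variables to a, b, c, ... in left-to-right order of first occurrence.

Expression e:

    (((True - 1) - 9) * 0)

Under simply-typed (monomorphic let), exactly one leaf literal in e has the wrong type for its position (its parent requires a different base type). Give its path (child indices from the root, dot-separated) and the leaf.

Answer: 0.0.0 : true

Working:
  unify Bool ~ Int
  FAIL: mismatch Bool ~ Int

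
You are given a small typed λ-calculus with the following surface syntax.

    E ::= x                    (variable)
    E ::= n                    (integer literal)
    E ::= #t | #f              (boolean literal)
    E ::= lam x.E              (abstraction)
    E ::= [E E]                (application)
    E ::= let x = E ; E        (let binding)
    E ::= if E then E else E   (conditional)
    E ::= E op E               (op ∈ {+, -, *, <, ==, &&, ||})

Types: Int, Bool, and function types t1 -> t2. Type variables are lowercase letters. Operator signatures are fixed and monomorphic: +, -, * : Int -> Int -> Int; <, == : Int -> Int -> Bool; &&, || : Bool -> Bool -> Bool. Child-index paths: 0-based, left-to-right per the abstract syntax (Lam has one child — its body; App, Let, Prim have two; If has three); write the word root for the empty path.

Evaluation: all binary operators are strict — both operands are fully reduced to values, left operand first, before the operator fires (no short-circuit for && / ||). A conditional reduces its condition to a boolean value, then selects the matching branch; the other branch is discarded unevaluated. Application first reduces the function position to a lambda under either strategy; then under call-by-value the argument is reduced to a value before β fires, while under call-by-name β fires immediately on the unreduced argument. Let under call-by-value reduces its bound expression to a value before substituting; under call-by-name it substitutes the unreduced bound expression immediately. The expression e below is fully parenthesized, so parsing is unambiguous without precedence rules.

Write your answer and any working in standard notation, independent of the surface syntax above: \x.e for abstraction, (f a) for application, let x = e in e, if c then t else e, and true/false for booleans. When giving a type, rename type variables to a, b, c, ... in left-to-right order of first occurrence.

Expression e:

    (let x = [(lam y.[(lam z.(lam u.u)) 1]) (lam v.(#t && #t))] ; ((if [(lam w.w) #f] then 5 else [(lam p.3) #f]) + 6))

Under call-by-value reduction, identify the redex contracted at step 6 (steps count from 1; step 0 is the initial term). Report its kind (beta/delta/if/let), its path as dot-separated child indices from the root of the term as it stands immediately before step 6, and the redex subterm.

Derivation:
step 0: (let x = ((\y.((\z.(\u.u)) 1)) (\v.(true && true))) in ((if ((\w.w) false) then 5 else ((\p.3) false)) + 6))
step 1: [beta@0] (let x = ((\z.(\u.u)) 1) in ((if ((\w.w) false) then 5 else ((\p.3) false)) + 6))
step 2: [beta@0] (let x = (\u.u) in ((if ((\w.w) false) then 5 else ((\p.3) false)) + 6))
step 3: [let@root] ((if ((\w.w) false) then 5 else ((\p.3) false)) + 6)
step 4: [beta@0.0] ((if false then 5 else ((\p.3) false)) + 6)
step 5: [if@0] (((\p.3) false) + 6)
step 6: [beta@0] (3 + 6)

Answer: beta at 0 : ((\p.3) false)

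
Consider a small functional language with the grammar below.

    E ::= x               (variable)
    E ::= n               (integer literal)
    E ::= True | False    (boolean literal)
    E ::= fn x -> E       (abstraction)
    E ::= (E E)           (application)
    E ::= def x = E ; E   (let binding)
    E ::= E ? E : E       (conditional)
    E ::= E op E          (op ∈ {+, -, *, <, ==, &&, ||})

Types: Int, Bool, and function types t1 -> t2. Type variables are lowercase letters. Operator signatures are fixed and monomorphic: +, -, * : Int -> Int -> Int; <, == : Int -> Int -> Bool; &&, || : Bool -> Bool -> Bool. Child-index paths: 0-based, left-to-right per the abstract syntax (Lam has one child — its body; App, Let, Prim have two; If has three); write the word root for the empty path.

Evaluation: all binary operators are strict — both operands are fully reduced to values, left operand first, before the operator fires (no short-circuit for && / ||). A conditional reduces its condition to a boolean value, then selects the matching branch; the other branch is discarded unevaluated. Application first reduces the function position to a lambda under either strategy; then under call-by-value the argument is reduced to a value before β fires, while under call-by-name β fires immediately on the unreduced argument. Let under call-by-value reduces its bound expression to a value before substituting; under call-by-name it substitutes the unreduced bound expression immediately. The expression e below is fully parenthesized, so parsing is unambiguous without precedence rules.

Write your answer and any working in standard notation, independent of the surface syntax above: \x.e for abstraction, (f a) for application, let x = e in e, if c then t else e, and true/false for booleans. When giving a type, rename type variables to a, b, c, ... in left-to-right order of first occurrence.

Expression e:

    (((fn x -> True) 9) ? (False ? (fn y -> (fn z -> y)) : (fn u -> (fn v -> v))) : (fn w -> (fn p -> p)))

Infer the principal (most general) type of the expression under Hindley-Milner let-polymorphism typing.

Answer: a -> a -> a

Trace:
\x._ : a -> Bool
  unify a -> Bool ~ Int -> b
  unify a ~ Int
  unify Bool ~ b
_ _ : Bool
  unify Bool ~ Bool
  unify Bool ~ Bool
y : c
\z._ : d -> c
\y._ : c -> d -> c
v : f
\v._ : f -> f
\u._ : e -> f -> f
  unify c -> d -> c ~ e -> f -> f
  unify c ~ e
  unify d -> e ~ f -> f
  unify d ~ f
  unify e ~ f
p : h
\p._ : h -> h
\w._ : g -> h -> h
  unify f -> f -> f ~ g -> h -> h
  unify f ~ g
  unify g -> g ~ h -> h
  unify g ~ h
  unify h ~ h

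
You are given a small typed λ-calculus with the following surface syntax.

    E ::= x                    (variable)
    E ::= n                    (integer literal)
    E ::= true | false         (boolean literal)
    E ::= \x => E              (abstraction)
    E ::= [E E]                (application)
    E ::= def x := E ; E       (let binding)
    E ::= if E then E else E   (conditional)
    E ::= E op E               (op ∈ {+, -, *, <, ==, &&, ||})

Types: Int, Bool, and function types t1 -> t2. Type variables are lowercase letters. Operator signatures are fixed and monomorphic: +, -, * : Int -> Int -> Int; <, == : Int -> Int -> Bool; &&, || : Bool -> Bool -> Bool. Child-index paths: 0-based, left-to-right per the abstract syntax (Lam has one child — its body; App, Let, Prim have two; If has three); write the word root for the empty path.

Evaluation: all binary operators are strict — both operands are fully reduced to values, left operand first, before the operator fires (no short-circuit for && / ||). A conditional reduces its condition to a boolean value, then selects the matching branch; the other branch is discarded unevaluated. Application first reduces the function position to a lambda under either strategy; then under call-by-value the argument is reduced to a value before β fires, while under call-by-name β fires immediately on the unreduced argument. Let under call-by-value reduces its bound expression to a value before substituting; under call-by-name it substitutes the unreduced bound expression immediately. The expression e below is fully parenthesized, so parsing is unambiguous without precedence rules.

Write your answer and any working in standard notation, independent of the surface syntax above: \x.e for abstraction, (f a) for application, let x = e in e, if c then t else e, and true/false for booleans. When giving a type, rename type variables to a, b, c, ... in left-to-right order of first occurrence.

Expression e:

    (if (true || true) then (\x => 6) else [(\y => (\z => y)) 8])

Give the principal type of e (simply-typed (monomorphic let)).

Answer: a -> Int

Trace:
  unify Bool ~ Bool
  unify Bool ~ Bool
  unify Bool ~ Bool
\x._ : a -> Int
y : b
\z._ : c -> b
\y._ : b -> c -> b
  unify b -> c -> b ~ Int -> d
  unify b ~ Int
  unify c -> Int ~ d
_ _ : c -> Int
  unify a -> Int ~ c -> Int
  unify a ~ c
  unify Int ~ Int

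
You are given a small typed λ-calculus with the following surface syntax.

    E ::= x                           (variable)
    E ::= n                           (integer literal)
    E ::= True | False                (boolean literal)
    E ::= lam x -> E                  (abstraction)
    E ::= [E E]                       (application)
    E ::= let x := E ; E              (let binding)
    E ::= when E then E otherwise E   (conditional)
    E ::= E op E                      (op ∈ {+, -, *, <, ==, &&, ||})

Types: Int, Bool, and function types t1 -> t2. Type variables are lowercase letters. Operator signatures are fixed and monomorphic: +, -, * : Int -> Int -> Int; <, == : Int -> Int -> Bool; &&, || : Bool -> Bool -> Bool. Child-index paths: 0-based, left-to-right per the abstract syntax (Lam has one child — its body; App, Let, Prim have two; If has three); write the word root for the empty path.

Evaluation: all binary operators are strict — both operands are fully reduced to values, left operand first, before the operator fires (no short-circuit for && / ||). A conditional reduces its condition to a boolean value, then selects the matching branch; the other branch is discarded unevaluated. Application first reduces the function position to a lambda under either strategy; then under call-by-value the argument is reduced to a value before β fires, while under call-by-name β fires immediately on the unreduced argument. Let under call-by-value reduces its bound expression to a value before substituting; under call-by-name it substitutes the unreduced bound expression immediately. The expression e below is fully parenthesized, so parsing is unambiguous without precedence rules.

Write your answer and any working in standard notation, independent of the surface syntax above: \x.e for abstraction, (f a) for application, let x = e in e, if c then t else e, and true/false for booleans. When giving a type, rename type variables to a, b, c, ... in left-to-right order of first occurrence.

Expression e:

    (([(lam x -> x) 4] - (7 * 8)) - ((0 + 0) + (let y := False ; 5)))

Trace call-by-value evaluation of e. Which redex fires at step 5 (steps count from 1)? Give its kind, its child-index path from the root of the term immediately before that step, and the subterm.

Answer: let at 1.1 : (let y = false in 5)

Trace:
step 0: ((((\x.x) 4) - (7 * 8)) - ((0 + 0) + (let y = false in 5)))
step 1: [beta@0.0] ((4 - (7 * 8)) - ((0 + 0) + (let y = false in 5)))
step 2: [delta@0.1] ((4 - 56) - ((0 + 0) + (let y = false in 5)))
step 3: [delta@0] (-52 - ((0 + 0) + (let y = false in 5)))
step 4: [delta@1.0] (-52 - (0 + (let y = false in 5)))
step 5: [let@1.1] (-52 - (0 + 5))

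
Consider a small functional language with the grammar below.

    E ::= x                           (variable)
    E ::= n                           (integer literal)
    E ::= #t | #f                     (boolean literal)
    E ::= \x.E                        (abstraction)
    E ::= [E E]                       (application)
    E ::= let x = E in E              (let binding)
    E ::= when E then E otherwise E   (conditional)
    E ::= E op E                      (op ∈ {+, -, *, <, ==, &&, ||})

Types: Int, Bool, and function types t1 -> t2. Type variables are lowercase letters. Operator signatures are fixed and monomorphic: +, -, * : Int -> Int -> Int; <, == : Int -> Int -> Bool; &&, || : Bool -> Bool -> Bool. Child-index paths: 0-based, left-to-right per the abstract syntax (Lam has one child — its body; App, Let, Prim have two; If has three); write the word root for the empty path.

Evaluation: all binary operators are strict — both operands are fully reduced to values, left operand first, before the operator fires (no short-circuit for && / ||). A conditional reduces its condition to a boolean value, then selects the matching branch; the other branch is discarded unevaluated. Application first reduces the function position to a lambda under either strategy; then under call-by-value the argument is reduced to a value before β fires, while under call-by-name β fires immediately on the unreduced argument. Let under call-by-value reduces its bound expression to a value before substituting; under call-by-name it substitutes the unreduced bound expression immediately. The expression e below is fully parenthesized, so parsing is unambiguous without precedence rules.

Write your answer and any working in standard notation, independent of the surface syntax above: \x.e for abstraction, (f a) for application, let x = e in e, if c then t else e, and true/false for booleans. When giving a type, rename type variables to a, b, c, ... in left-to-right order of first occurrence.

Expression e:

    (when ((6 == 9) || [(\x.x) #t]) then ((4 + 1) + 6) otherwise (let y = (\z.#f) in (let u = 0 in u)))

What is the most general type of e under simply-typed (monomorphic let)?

Derivation:
  unify Int ~ Int
  unify Int ~ Int
  unify Bool ~ Bool
x : a
\x._ : a -> a
  unify a -> a ~ Bool -> b
  unify a ~ Bool
  unify Bool ~ b
_ _ : Bool
  unify Bool ~ Bool
  unify Bool ~ Bool
  unify Int ~ Int
  unify Int ~ Int
  unify Int ~ Int
  unify Int ~ Int
\z._ : c -> Bool
let y : c -> Bool
let u : Int
u : Int
  unify Int ~ Int

Answer: Int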